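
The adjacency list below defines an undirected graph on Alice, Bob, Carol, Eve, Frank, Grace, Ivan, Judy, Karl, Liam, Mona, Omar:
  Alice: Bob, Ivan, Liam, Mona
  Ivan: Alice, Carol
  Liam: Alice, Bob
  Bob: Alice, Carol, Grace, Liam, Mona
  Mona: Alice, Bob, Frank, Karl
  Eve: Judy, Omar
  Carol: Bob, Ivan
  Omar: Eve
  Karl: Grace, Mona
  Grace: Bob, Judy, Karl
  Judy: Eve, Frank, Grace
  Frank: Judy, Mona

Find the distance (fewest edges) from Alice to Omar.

Distance 0: Alice.
Distance 1: Bob, Ivan, Liam, Mona.
Distance 2: Carol, Frank, Grace, Karl.
Distance 3: Judy.
Distance 4: Eve.
Distance 5: Omar — contains Omar.

5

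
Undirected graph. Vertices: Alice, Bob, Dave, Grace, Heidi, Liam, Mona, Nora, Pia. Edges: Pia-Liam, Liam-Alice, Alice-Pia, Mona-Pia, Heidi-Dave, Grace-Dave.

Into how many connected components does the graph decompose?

From Alice: component {Alice, Liam, Mona, Pia}.
From Bob: component {Bob}.
From Dave: component {Dave, Grace, Heidi}.
From Nora: component {Nora}.
That's 4 components.

4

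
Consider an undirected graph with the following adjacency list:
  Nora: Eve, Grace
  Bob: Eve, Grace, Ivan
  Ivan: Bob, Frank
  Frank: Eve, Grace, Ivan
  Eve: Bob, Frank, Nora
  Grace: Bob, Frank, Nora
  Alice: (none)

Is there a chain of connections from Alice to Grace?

Alice has no edges, so nothing is reachable from it.

No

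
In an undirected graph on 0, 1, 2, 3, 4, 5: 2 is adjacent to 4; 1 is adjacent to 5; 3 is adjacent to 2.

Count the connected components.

From 0: component {0}.
From 1: component {1, 5}.
From 2: component {2, 3, 4}.
That's 3 components.

3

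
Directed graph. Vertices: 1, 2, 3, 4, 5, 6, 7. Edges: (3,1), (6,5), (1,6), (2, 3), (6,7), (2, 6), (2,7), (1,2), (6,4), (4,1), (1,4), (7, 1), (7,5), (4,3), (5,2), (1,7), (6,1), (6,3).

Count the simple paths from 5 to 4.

8

5→2→3→1→4
5→2→3→1→6→4
5→2→6→1→4
5→2→6→3→1→4
5→2→6→4
5→2→6→7→1→4
5→2→7→1→4
5→2→7→1→6→4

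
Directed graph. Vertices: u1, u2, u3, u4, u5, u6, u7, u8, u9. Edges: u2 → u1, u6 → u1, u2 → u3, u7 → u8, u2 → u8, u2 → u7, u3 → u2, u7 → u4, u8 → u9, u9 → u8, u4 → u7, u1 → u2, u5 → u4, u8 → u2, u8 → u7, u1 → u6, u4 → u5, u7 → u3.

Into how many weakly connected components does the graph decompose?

From u1: component {u1, u2, u3, u4, u5, u6, u7, u8, u9}.
That's 1 component.

1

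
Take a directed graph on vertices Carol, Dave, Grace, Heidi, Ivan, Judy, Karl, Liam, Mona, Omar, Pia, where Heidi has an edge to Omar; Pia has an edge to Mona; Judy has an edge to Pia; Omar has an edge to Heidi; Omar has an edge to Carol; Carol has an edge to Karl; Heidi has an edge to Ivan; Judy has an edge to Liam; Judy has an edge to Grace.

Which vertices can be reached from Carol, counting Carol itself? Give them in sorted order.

Start at Carol.
Its neighbours: Karl.
Nothing further is reachable.

Carol, Karl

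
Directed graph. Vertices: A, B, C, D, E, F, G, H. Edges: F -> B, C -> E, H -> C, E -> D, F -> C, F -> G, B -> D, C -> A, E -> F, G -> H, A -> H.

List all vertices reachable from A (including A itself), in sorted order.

Start at A.
Its neighbours: H.
Then their neighbours: C.
Then next layer: E.
Then next layer: D, F.
Then next layer: B, G.
Every vertex is now reached.

A, B, C, D, E, F, G, H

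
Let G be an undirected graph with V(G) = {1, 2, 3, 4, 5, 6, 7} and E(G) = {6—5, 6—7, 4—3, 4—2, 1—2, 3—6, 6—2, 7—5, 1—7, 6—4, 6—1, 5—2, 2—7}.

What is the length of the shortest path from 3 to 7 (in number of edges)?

2

Distance 0: 3.
Distance 1: 4, 6.
Distance 2: 1, 2, 5, 7 — contains 7.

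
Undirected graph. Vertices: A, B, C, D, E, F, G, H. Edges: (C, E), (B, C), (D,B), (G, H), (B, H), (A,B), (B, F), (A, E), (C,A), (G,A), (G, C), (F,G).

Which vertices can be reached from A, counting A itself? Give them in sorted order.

A, B, C, D, E, F, G, H

Start at A.
Its neighbours: B, C, E, G.
Then their neighbours: D, F, H.
Every vertex is now reached.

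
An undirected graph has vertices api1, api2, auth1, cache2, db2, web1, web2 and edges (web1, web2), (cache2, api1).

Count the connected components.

5

From api1: component {api1, cache2}.
From api2: component {api2}.
From auth1: component {auth1}.
From db2: component {db2}.
From web1: component {web1, web2}.
That's 5 components.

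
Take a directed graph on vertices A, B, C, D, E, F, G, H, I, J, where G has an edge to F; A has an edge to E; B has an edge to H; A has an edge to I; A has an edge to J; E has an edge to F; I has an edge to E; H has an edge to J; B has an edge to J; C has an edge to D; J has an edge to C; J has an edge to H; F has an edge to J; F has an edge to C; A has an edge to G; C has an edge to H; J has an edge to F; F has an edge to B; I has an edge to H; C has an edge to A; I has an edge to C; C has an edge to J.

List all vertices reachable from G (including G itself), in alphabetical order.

A, B, C, D, E, F, G, H, I, J

Start at G.
Its neighbours: F.
Then their neighbours: B, C, J.
Then next layer: A, D, H.
Then next layer: E, I.
Every vertex is now reached.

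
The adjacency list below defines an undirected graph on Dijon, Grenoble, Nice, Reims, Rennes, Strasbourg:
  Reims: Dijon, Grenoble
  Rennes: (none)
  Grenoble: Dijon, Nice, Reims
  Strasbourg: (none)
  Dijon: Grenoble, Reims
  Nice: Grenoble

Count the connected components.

3

From Dijon: component {Dijon, Grenoble, Nice, Reims}.
From Rennes: component {Rennes}.
From Strasbourg: component {Strasbourg}.
That's 3 components.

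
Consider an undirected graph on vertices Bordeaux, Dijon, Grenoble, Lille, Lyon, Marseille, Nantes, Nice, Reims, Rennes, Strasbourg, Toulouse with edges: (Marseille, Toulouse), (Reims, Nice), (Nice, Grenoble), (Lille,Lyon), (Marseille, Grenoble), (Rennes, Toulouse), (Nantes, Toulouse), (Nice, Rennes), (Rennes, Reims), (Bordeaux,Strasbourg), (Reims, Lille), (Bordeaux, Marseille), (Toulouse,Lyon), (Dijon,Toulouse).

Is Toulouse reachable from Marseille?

Explore from Marseille.
Distance 1: reach Bordeaux, Grenoble, Toulouse.
Found Toulouse.

Yes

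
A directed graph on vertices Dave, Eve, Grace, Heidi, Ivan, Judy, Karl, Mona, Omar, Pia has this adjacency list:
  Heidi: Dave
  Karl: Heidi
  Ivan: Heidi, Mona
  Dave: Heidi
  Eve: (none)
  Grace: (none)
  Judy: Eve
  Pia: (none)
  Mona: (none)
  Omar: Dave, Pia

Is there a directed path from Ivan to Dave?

Explore from Ivan.
Distance 1: reach Heidi, Mona.
Distance 2: reach Dave.
Found Dave.

Yes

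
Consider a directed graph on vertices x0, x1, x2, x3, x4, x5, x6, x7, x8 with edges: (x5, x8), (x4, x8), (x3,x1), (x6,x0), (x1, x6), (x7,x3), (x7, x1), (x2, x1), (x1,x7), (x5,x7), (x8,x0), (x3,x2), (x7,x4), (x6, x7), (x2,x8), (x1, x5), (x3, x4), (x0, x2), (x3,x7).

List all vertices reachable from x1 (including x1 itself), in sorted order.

Start at x1.
Its neighbours: x5, x6, x7.
Then their neighbours: x0, x3, x4, x8.
Then next layer: x2.
Every vertex is now reached.

x0, x1, x2, x3, x4, x5, x6, x7, x8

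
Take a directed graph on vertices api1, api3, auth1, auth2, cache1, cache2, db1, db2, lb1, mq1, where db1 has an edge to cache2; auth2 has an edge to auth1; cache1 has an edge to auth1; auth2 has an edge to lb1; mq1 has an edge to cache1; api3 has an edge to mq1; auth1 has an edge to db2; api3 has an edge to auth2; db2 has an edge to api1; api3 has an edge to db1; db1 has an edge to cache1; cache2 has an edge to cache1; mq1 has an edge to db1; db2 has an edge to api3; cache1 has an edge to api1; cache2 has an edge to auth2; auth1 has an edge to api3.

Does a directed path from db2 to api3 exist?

Yes

Explore from db2.
Distance 1: reach api1, api3.
Found api3.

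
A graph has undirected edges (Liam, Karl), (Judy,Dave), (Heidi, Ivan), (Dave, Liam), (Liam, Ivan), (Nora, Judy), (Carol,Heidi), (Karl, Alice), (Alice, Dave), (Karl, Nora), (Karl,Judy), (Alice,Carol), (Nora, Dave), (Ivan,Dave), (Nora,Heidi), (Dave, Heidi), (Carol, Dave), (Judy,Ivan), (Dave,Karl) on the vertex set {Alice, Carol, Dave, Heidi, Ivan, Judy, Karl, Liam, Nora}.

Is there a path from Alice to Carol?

Yes

Explore from Alice.
Distance 1: reach Carol, Dave, Karl.
Found Carol.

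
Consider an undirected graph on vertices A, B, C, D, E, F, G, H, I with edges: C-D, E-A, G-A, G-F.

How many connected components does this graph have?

From A: component {A, E, F, G}.
From B: component {B}.
From C: component {C, D}.
From H: component {H}.
From I: component {I}.
That's 5 components.

5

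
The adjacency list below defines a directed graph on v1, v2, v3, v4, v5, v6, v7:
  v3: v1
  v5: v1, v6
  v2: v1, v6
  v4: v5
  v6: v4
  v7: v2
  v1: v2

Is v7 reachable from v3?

No

Explore from v3.
Distance 1: reach v1.
Distance 2: reach v2.
Distance 3: reach v6.
Distance 4: reach v4.
Distance 5: reach v5.
The search from v3 is exhausted; no directed path reaches v7.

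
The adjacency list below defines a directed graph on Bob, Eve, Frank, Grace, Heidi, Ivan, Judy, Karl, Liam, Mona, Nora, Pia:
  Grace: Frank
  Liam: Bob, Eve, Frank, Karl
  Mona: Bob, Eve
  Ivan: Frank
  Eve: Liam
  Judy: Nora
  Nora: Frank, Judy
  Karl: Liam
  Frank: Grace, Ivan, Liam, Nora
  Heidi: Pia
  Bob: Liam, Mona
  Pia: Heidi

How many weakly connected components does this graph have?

From Bob: component {Bob, Eve, Frank, Grace, Ivan, Judy, Karl, Liam, Mona, Nora}.
From Heidi: component {Heidi, Pia}.
That's 2 components.

2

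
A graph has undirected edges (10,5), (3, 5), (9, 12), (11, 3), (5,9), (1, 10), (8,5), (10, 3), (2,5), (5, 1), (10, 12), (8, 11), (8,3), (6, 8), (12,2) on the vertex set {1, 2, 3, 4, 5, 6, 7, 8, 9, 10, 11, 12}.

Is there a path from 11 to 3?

Explore from 11.
Distance 1: reach 3, 8.
Found 3.

Yes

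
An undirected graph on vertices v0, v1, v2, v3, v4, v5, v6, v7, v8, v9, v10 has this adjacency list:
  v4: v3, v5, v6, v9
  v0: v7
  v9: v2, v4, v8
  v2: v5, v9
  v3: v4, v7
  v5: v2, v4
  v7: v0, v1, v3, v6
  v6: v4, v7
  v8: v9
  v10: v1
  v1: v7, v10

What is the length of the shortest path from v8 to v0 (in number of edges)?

Distance 0: v8.
Distance 1: v9.
Distance 2: v2, v4.
Distance 3: v3, v5, v6.
Distance 4: v7.
Distance 5: v0, v1 — contains v0.

5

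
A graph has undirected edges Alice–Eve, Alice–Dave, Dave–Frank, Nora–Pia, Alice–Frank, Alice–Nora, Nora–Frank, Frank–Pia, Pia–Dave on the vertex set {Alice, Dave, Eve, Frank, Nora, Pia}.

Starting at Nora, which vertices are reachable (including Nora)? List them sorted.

Start at Nora.
Its neighbours: Alice, Frank, Pia.
Then their neighbours: Dave, Eve.
Every vertex is now reached.

Alice, Dave, Eve, Frank, Nora, Pia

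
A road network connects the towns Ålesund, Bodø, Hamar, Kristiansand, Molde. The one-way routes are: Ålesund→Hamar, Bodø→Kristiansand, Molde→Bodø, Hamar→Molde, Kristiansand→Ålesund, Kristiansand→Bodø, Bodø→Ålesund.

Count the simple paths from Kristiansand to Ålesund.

2

Kristiansand→Ålesund
Kristiansand→Bodø→Ålesund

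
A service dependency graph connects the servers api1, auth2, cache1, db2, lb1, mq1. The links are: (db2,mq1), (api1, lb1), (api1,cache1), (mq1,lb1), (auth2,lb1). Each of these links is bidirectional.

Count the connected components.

From api1: component {api1, auth2, cache1, db2, lb1, mq1}.
That's 1 component.

1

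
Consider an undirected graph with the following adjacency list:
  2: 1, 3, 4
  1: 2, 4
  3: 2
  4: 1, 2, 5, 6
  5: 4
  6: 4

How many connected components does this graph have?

From 1: component {1, 2, 3, 4, 5, 6}.
That's 1 component.

1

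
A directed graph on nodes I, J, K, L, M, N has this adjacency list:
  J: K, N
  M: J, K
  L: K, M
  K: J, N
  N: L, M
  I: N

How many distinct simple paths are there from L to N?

L→K→J→N
L→K→N
L→M→J→K→N
L→M→J→N
L→M→K→J→N
L→M→K→N

6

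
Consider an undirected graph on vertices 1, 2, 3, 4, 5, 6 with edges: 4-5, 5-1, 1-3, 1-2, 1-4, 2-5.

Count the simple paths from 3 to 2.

3–1–2
3–1–4–5–2
3–1–5–2

3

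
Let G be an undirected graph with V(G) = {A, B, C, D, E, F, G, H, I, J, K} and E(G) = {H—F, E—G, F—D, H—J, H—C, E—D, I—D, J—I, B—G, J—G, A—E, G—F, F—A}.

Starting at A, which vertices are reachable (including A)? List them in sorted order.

Start at A.
Its neighbours: E, F.
Then their neighbours: D, G, H.
Then next layer: B, C, I, J.
Nothing further is reachable.

A, B, C, D, E, F, G, H, I, J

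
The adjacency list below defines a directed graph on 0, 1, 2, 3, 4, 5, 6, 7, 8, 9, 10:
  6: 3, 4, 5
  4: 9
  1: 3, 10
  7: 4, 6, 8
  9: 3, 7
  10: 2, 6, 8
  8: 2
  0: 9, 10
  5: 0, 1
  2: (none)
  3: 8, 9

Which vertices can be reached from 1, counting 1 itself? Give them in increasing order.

0, 1, 2, 3, 4, 5, 6, 7, 8, 9, 10

Start at 1.
Its neighbours: 3, 10.
Then their neighbours: 2, 6, 8, 9.
Then next layer: 4, 5, 7.
Then next layer: 0.
Every vertex is now reached.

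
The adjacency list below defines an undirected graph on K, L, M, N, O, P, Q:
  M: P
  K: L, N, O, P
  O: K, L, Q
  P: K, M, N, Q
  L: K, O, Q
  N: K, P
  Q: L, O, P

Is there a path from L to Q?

Explore from L.
Distance 1: reach K, O, Q.
Found Q.

Yes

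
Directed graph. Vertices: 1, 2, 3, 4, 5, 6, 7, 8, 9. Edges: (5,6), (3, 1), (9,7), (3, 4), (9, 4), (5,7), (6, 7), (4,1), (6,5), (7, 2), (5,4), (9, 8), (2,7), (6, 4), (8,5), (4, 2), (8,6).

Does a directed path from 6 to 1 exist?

Yes

Explore from 6.
Distance 1: reach 4, 5, 7.
Distance 2: reach 1, 2.
Found 1.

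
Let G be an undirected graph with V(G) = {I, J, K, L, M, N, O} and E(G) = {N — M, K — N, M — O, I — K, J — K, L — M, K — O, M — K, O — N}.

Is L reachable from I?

Explore from I.
Distance 1: reach K.
Distance 2: reach J, M, N, O.
Distance 3: reach L.
Found L.

Yes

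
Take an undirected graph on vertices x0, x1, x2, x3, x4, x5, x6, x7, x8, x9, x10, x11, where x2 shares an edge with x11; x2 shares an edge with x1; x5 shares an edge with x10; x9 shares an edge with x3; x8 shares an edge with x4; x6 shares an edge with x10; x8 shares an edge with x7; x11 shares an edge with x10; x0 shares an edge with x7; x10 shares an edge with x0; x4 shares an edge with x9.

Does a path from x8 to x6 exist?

Explore from x8.
Distance 1: reach x4, x7.
Distance 2: reach x0, x9.
Distance 3: reach x3, x10.
Distance 4: reach x5, x6, x11.
Found x6.

Yes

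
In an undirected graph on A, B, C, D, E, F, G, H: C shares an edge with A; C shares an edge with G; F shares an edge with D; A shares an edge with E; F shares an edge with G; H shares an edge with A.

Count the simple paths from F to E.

F–G–C–A–E

1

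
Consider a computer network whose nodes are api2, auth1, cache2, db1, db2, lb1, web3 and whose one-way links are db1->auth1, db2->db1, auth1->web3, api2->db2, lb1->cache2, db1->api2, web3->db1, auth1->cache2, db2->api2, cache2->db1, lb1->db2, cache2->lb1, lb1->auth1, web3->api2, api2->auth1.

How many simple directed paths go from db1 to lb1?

2

db1→api2→auth1→cache2→lb1
db1→auth1→cache2→lb1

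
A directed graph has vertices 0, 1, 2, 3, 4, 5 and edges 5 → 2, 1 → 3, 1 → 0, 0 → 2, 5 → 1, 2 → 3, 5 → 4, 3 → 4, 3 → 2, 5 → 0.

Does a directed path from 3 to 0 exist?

Explore from 3.
Distance 1: reach 2, 4.
The search from 3 is exhausted; no directed path reaches 0.

No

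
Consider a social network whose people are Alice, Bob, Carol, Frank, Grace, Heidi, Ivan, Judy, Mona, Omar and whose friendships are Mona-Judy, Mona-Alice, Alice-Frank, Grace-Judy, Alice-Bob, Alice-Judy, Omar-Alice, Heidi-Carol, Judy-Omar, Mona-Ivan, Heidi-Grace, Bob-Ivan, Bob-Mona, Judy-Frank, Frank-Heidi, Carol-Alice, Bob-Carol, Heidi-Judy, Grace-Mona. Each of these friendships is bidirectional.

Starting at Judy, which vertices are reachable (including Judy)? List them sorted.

Start at Judy.
Its neighbours: Alice, Frank, Grace, Heidi, Mona, Omar.
Then their neighbours: Bob, Carol, Ivan.
Every vertex is now reached.

Alice, Bob, Carol, Frank, Grace, Heidi, Ivan, Judy, Mona, Omar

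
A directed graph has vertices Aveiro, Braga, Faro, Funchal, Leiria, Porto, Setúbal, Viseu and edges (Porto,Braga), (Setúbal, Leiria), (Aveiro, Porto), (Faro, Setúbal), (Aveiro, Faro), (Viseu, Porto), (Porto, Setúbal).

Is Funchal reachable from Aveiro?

No

Explore from Aveiro.
Distance 1: reach Faro, Porto.
Distance 2: reach Braga, Setúbal.
Distance 3: reach Leiria.
The search from Aveiro is exhausted; no directed path reaches Funchal.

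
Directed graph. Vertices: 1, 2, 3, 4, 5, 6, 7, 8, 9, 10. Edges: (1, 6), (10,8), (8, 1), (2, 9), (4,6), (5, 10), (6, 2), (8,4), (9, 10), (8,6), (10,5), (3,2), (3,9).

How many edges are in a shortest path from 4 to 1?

6

Distance 0: 4.
Distance 1: 6.
Distance 2: 2.
Distance 3: 9.
Distance 4: 10.
Distance 5: 5, 8.
Distance 6: 1 — contains 1.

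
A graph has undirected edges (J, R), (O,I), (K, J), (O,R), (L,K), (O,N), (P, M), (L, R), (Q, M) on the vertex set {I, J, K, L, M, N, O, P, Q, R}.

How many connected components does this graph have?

2

From I: component {I, J, K, L, N, O, R}.
From M: component {M, P, Q}.
That's 2 components.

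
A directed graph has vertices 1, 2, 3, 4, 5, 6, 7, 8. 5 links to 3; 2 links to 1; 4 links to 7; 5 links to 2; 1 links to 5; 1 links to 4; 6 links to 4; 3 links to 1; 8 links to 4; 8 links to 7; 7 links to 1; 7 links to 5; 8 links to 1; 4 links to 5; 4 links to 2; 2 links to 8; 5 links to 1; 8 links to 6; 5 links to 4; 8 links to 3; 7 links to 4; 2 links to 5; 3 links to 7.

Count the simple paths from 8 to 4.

8→1→4
8→1→5→3→7→4
8→1→5→4
8→3→1→4
8→3→1→5→4
8→3→7→1→4
8→3→7→1→5→4
8→3→7→4
... and 12 more.

20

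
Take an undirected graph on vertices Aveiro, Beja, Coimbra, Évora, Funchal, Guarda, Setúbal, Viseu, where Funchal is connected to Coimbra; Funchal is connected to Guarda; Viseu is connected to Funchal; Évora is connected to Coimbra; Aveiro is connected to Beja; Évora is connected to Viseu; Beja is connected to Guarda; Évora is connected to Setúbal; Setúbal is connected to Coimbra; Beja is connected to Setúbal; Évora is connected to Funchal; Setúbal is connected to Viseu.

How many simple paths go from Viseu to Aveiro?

Viseu–Évora–Coimbra–Funchal–Guarda–Beja–Aveiro
Viseu–Évora–Coimbra–Setúbal–Beja–Aveiro
Viseu–Évora–Funchal–Coimbra–Setúbal–Beja–Aveiro
Viseu–Évora–Funchal–Guarda–Beja–Aveiro
Viseu–Évora–Setúbal–Beja–Aveiro
Viseu–Évora–Setúbal–Coimbra–Funchal–Guarda–Beja–Aveiro
Viseu–Funchal–Coimbra–Évora–Setúbal–Beja–Aveiro
Viseu–Funchal–Coimbra–Setúbal–Beja–Aveiro
... and 8 more.

16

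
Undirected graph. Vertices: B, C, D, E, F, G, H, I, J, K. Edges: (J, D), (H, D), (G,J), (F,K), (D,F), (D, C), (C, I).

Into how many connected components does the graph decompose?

3

From B: component {B}.
From C: component {C, D, F, G, H, I, J, K}.
From E: component {E}.
That's 3 components.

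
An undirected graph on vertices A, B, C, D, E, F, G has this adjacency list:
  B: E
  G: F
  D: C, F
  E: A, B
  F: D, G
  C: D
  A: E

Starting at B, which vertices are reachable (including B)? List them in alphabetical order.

A, B, E

Start at B.
Its neighbours: E.
Then their neighbours: A.
Nothing further is reachable.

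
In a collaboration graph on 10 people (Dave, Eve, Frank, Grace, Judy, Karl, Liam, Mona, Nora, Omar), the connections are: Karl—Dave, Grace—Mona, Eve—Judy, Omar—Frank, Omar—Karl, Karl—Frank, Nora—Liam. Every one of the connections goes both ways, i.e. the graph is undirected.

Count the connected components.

From Dave: component {Dave, Frank, Karl, Omar}.
From Eve: component {Eve, Judy}.
From Grace: component {Grace, Mona}.
From Liam: component {Liam, Nora}.
That's 4 components.

4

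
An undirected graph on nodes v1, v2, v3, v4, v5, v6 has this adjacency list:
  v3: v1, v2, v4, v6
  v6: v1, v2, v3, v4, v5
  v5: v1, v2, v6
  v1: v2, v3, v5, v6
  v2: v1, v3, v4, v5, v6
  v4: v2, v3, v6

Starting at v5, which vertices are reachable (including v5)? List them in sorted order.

Start at v5.
Its neighbours: v1, v2, v6.
Then their neighbours: v3, v4.
Every vertex is now reached.

v1, v2, v3, v4, v5, v6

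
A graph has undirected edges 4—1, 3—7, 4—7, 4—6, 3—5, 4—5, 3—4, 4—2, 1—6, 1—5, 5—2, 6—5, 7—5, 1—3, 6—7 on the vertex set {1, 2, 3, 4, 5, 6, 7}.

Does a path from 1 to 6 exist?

Yes

Explore from 1.
Distance 1: reach 3, 4, 5, 6.
Found 6.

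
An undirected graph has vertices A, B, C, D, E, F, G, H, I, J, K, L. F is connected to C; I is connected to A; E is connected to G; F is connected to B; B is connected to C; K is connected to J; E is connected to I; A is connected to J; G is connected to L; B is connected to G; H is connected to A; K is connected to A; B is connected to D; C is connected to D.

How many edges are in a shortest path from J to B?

Distance 0: J.
Distance 1: A, K.
Distance 2: H, I.
Distance 3: E.
Distance 4: G.
Distance 5: B, L — contains B.

5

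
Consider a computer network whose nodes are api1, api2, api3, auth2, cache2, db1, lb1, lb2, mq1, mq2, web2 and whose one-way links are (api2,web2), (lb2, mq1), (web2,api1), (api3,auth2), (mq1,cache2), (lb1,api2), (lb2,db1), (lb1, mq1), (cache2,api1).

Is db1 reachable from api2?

No

Explore from api2.
Distance 1: reach web2.
Distance 2: reach api1.
The search from api2 is exhausted; no directed path reaches db1.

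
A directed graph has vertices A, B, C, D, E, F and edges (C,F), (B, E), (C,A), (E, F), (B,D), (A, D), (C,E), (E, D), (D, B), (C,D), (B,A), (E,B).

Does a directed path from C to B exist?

Yes

Explore from C.
Distance 1: reach A, D, E, F.
Distance 2: reach B.
Found B.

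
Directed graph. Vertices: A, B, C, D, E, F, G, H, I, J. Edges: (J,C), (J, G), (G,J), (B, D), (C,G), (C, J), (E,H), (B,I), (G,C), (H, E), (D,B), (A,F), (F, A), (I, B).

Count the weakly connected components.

4

From A: component {A, F}.
From B: component {B, D, I}.
From C: component {C, G, J}.
From E: component {E, H}.
That's 4 components.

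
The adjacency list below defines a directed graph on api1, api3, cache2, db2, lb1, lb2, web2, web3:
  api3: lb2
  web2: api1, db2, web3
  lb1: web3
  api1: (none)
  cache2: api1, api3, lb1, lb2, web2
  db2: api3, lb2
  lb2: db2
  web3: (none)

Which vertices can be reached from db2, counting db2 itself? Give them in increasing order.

Start at db2.
Its neighbours: api3, lb2.
Nothing further is reachable.

api3, db2, lb2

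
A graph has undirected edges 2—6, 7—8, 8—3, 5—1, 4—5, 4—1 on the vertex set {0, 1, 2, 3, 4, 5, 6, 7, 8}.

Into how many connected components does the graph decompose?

From 0: component {0}.
From 1: component {1, 4, 5}.
From 2: component {2, 6}.
From 3: component {3, 7, 8}.
That's 4 components.

4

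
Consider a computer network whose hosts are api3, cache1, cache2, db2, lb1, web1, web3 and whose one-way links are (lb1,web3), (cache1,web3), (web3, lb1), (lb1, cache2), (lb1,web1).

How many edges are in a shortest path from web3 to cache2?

2

Distance 0: web3.
Distance 1: lb1.
Distance 2: cache2, web1 — contains cache2.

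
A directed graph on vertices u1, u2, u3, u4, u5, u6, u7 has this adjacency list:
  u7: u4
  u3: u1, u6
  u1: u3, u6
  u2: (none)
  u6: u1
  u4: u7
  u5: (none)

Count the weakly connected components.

From u1: component {u1, u3, u6}.
From u2: component {u2}.
From u4: component {u4, u7}.
From u5: component {u5}.
That's 4 components.

4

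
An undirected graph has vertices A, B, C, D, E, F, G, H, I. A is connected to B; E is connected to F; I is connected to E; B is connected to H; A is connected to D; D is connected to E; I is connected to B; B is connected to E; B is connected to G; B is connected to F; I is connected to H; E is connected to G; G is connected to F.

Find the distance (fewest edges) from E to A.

2

Distance 0: E.
Distance 1: B, D, F, G, I.
Distance 2: A, H — contains A.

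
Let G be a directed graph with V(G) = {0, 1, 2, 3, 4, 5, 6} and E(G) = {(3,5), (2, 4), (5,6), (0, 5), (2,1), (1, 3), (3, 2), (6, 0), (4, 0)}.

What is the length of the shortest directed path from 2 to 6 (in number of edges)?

Distance 0: 2.
Distance 1: 1, 4.
Distance 2: 0, 3.
Distance 3: 5.
Distance 4: 6 — contains 6.

4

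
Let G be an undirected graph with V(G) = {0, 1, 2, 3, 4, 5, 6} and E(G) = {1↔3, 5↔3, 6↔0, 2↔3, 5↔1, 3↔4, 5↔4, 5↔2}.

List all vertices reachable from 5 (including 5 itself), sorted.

1, 2, 3, 4, 5

Start at 5.
Its neighbours: 1, 2, 3, 4.
Nothing further is reachable.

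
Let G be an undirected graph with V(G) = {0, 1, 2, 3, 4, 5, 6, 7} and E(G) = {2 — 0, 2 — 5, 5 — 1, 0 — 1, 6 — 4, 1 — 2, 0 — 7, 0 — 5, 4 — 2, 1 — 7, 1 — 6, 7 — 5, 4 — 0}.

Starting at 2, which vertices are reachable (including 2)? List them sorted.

0, 1, 2, 4, 5, 6, 7

Start at 2.
Its neighbours: 0, 1, 4, 5.
Then their neighbours: 6, 7.
Nothing further is reachable.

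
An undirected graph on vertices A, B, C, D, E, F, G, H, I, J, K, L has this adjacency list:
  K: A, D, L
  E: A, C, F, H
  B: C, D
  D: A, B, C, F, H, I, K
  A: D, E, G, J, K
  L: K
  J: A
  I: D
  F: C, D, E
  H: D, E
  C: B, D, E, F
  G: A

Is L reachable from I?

Yes

Explore from I.
Distance 1: reach D.
Distance 2: reach A, B, C, F, H, K.
Distance 3: reach E, G, J, L.
Found L.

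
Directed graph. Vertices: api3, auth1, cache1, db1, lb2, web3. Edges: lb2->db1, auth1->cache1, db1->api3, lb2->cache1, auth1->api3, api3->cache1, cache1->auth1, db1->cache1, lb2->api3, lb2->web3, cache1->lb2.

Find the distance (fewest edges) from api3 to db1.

Distance 0: api3.
Distance 1: cache1.
Distance 2: auth1, lb2.
Distance 3: db1, web3 — contains db1.

3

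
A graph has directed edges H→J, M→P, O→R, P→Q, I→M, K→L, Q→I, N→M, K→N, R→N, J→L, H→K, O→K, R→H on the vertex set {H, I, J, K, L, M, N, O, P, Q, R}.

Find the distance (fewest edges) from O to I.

Distance 0: O.
Distance 1: K, R.
Distance 2: H, L, N.
Distance 3: J, M.
Distance 4: P.
Distance 5: Q.
Distance 6: I — contains I.

6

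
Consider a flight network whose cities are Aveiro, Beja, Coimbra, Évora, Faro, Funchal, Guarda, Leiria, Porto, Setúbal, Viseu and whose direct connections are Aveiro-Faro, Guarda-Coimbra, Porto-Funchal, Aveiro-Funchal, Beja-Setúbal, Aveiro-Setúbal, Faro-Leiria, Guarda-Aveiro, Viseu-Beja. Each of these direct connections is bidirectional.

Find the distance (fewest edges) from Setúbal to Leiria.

3

Distance 0: Setúbal.
Distance 1: Aveiro, Beja.
Distance 2: Faro, Funchal, Guarda, Viseu.
Distance 3: Coimbra, Leiria, Porto — contains Leiria.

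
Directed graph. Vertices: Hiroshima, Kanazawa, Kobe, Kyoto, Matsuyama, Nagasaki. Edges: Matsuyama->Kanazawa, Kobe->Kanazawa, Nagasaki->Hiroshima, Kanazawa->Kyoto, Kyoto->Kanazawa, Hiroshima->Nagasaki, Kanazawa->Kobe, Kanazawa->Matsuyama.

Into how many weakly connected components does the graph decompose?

2

From Hiroshima: component {Hiroshima, Nagasaki}.
From Kanazawa: component {Kanazawa, Kobe, Kyoto, Matsuyama}.
That's 2 components.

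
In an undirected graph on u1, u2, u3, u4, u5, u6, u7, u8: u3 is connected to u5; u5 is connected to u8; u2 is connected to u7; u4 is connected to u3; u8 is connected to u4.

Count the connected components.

From u1: component {u1}.
From u2: component {u2, u7}.
From u3: component {u3, u4, u5, u8}.
From u6: component {u6}.
That's 4 components.

4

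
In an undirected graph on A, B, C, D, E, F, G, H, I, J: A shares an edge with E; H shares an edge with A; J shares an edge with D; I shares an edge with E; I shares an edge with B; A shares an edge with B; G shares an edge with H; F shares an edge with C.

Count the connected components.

From A: component {A, B, E, G, H, I}.
From C: component {C, F}.
From D: component {D, J}.
That's 3 components.

3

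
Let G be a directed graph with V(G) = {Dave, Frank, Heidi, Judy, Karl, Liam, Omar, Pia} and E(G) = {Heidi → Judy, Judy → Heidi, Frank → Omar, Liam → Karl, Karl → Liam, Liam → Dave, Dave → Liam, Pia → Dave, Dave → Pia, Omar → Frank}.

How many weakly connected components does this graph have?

3

From Dave: component {Dave, Karl, Liam, Pia}.
From Frank: component {Frank, Omar}.
From Heidi: component {Heidi, Judy}.
That's 3 components.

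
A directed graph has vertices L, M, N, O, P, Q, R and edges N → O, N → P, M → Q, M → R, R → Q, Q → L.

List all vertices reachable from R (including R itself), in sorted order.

Start at R.
Its neighbours: Q.
Then their neighbours: L.
Nothing further is reachable.

L, Q, R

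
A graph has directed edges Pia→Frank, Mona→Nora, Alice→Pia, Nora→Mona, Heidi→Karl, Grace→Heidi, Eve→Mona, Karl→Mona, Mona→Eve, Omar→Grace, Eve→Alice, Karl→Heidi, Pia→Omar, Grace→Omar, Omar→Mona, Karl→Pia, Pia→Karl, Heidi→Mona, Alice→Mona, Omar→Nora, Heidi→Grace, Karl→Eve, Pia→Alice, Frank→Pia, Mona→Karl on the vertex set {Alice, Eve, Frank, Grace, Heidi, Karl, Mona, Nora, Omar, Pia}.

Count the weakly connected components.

From Alice: component {Alice, Eve, Frank, Grace, Heidi, Karl, Mona, Nora, Omar, Pia}.
That's 1 component.

1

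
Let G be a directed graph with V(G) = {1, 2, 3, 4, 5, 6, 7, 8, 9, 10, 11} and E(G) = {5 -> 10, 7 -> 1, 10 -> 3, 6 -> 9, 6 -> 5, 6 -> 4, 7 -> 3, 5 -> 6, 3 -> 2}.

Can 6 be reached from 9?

No

9 has no outgoing edges, so nothing is reachable from it.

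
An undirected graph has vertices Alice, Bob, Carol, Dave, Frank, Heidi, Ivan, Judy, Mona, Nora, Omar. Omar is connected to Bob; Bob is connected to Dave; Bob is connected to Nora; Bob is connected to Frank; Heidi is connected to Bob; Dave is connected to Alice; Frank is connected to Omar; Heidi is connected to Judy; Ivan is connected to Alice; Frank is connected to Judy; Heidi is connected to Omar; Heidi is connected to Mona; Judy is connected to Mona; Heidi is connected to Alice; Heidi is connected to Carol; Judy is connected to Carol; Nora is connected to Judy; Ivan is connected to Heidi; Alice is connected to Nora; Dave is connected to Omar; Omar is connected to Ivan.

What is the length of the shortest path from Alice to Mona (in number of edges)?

2

Distance 0: Alice.
Distance 1: Dave, Heidi, Ivan, Nora.
Distance 2: Bob, Carol, Judy, Mona, Omar — contains Mona.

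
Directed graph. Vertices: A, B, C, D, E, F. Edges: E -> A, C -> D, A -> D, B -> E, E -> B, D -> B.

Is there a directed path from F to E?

F has no outgoing edges, so nothing is reachable from it.

No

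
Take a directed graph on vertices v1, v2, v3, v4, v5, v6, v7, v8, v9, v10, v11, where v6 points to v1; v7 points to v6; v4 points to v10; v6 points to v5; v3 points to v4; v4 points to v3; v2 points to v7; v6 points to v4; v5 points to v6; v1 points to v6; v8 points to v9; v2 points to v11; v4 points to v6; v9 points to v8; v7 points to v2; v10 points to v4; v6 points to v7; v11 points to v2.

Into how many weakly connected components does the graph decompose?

2

From v1: component {v1, v2, v3, v4, v5, v6, v7, v10, v11}.
From v8: component {v8, v9}.
That's 2 components.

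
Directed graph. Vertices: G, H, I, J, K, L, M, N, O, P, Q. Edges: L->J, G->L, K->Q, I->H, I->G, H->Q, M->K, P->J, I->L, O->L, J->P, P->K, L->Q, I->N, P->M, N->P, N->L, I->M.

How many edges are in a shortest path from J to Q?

Distance 0: J.
Distance 1: P.
Distance 2: K, M.
Distance 3: Q — contains Q.

3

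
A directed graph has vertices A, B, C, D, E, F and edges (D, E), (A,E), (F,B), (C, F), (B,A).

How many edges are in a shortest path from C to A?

3

Distance 0: C.
Distance 1: F.
Distance 2: B.
Distance 3: A — contains A.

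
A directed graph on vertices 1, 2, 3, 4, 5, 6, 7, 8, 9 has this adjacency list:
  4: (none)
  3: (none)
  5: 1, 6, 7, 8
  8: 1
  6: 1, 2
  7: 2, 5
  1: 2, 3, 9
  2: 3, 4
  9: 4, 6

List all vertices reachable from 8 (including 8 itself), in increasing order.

1, 2, 3, 4, 6, 8, 9

Start at 8.
Its neighbours: 1.
Then their neighbours: 2, 3, 9.
Then next layer: 4, 6.
Nothing further is reachable.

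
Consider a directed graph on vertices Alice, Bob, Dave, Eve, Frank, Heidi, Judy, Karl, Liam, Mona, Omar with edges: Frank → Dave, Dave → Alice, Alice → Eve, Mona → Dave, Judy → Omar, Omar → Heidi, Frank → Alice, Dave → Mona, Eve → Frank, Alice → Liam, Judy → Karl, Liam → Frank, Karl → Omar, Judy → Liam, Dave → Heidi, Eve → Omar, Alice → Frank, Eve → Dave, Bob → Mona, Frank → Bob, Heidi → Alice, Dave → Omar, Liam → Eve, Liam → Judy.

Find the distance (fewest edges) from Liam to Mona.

Distance 0: Liam.
Distance 1: Eve, Frank, Judy.
Distance 2: Alice, Bob, Dave, Karl, Omar.
Distance 3: Heidi, Mona — contains Mona.

3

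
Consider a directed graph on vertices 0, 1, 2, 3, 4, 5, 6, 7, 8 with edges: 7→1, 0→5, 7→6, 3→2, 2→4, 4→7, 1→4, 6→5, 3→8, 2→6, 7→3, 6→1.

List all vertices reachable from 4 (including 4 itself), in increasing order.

1, 2, 3, 4, 5, 6, 7, 8

Start at 4.
Its neighbours: 7.
Then their neighbours: 1, 3, 6.
Then next layer: 2, 5, 8.
Nothing further is reachable.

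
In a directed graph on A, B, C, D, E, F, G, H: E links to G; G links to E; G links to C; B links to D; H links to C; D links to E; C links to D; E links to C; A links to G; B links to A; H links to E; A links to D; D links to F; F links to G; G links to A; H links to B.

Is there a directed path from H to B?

Explore from H.
Distance 1: reach B, C, E.
Found B.

Yes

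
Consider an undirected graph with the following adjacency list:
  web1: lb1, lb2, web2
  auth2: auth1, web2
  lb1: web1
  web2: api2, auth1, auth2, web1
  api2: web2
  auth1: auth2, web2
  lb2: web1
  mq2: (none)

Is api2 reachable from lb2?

Explore from lb2.
Distance 1: reach web1.
Distance 2: reach lb1, web2.
Distance 3: reach api2, auth1, auth2.
Found api2.

Yes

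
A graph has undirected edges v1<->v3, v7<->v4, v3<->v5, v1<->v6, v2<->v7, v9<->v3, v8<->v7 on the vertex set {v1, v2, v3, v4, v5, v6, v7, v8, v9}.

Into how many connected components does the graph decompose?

From v1: component {v1, v3, v5, v6, v9}.
From v2: component {v2, v4, v7, v8}.
That's 2 components.

2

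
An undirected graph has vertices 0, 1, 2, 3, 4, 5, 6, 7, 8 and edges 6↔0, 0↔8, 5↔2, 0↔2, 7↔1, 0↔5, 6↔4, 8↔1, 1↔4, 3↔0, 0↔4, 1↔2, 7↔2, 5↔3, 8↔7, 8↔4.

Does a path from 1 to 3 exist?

Yes

Explore from 1.
Distance 1: reach 2, 4, 7, 8.
Distance 2: reach 0, 5, 6.
Distance 3: reach 3.
Found 3.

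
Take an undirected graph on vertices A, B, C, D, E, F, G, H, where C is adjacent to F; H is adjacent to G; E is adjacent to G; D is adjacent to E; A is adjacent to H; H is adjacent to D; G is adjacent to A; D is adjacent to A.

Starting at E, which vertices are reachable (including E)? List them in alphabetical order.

A, D, E, G, H

Start at E.
Its neighbours: D, G.
Then their neighbours: A, H.
Nothing further is reachable.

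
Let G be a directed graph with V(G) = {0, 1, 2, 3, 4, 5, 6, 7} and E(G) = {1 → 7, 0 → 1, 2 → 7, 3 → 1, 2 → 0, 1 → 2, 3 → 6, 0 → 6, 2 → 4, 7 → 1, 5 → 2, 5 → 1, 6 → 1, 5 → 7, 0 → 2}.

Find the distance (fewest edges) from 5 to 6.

Distance 0: 5.
Distance 1: 1, 2, 7.
Distance 2: 0, 4.
Distance 3: 6 — contains 6.

3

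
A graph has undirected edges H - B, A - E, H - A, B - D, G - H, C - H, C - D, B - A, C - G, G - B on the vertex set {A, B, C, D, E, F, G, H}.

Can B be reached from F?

F has no edges, so nothing is reachable from it.

No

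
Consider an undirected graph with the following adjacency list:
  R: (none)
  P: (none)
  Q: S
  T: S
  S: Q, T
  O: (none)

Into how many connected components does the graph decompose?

From O: component {O}.
From P: component {P}.
From Q: component {Q, S, T}.
From R: component {R}.
That's 4 components.

4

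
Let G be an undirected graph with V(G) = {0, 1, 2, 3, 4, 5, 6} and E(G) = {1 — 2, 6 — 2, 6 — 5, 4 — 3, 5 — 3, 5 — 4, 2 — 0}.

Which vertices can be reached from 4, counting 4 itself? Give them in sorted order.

0, 1, 2, 3, 4, 5, 6

Start at 4.
Its neighbours: 3, 5.
Then their neighbours: 6.
Then next layer: 2.
Then next layer: 0, 1.
Every vertex is now reached.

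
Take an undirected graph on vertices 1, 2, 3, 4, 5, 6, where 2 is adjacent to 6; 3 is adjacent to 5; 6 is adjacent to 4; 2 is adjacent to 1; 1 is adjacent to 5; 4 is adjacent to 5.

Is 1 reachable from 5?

Yes

Explore from 5.
Distance 1: reach 1, 3, 4.
Found 1.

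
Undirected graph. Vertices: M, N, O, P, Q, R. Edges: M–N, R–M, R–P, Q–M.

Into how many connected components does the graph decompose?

2

From M: component {M, N, P, Q, R}.
From O: component {O}.
That's 2 components.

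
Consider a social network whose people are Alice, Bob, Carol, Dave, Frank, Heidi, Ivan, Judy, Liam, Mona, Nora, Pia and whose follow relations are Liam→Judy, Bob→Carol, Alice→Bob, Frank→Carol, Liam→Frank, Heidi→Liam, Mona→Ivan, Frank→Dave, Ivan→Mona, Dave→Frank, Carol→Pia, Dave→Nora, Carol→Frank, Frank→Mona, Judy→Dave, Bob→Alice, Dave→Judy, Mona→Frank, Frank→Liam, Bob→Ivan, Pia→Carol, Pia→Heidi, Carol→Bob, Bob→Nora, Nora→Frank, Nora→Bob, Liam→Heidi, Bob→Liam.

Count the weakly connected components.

1

From Alice: component {Alice, Bob, Carol, Dave, Frank, Heidi, Ivan, Judy, Liam, Mona, Nora, Pia}.
That's 1 component.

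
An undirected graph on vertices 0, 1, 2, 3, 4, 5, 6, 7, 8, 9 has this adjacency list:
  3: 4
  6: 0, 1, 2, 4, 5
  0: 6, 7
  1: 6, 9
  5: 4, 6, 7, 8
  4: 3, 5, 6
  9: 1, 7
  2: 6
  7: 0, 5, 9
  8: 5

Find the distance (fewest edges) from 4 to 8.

2

Distance 0: 4.
Distance 1: 3, 5, 6.
Distance 2: 0, 1, 2, 7, 8 — contains 8.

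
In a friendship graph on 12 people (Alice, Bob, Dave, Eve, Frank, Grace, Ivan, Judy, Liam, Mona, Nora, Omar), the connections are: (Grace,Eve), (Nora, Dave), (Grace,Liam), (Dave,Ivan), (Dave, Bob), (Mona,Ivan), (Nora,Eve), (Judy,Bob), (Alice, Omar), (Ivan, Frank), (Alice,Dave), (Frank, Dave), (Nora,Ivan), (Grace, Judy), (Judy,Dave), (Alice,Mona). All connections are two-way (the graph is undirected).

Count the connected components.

1

From Alice: component {Alice, Bob, Dave, Eve, Frank, Grace, Ivan, Judy, Liam, Mona, Nora, Omar}.
That's 1 component.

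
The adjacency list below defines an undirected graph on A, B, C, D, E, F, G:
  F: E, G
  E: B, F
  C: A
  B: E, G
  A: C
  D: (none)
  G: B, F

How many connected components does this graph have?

3

From A: component {A, C}.
From B: component {B, E, F, G}.
From D: component {D}.
That's 3 components.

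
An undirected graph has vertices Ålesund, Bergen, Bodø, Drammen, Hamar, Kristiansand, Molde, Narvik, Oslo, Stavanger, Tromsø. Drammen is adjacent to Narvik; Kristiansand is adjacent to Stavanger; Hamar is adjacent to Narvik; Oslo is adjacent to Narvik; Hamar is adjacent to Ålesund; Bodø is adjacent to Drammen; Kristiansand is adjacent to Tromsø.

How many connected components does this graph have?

4

From Ålesund: component {Ålesund, Bodø, Drammen, Hamar, Narvik, Oslo}.
From Bergen: component {Bergen}.
From Kristiansand: component {Kristiansand, Stavanger, Tromsø}.
From Molde: component {Molde}.
That's 4 components.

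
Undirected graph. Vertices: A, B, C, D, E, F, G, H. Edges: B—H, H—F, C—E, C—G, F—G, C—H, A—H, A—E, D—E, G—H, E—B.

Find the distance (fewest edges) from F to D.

Distance 0: F.
Distance 1: G, H.
Distance 2: A, B, C.
Distance 3: E.
Distance 4: D — contains D.

4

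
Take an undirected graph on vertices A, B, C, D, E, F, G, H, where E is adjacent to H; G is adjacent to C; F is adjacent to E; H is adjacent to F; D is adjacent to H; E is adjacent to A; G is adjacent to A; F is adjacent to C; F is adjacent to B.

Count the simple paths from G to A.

G–A
G–C–F–E–A
G–C–F–H–E–A

3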